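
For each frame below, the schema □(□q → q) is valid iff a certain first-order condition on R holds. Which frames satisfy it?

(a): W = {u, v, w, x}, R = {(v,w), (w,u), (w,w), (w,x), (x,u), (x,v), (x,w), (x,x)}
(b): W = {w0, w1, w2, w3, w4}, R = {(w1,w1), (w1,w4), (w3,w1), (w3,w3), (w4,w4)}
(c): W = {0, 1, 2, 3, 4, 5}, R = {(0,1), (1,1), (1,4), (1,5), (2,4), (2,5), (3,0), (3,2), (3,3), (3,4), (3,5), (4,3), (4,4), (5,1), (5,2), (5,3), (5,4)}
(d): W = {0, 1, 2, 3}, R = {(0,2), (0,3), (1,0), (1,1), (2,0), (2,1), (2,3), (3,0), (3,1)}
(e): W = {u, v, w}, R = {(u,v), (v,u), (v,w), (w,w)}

The schema corresponds to shift-reflexivity: ∀x ∀y (Rxy → Ryy).
(a): fails — Rwu but not Ruu.
(b): condition met.
(c): fails — R32 but not R22.
(d): fails — R10 but not R00.
(e): fails — Ruv but not Rvv.
Valid on: (b).

(b)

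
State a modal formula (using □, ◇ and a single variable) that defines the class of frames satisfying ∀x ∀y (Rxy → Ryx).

s → □◇s

A defining formula is s → □◇s (the B axiom).
Suppose s→□◇s is valid. Take Rxy and set V(s)={x}. Then s at x, so □◇s at x, so ◇s at y, so some z with Ryz has s; z=x, i.e. Ryx.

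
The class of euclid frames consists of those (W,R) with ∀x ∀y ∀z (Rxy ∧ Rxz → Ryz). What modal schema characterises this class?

◇q → □◇q

The condition is the Euclidean property. The 5 schema ◇q → □◇q defines it.
Suppose ◇q→□◇q is valid. Take Rxy, Rxz and set V(q)={y}. Then ◇q at x, so □◇q at x, so ◇q at z, so some w with Rzw has q; w=y, i.e. Rzy. By symmetry of the argument, Ryz.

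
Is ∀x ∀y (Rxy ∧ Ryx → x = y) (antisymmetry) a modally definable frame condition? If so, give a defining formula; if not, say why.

Not modally definable

Any modally definable frame class is closed under surjective bounded morphisms.
The 4-cycle (worlds s,t,u,v with s→t→u→v→s) is antisymmetric. Sending even-indexed worlds to s and odd-indexed worlds to t is a surjective bounded morphism onto the two-world frame with s↔t, which is not antisymmetric.
So no modal formula (or set of formulas) defines exactly the antisymmetric frames.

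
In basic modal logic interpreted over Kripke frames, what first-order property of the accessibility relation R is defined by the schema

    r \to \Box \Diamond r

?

symmetry

Suppose r→□◇r is valid. Take Rxy and set V(r)={x}. Then r at x, so □◇r at x, so ◇r at y, so some z with Ryz has r; z=x, i.e. Ryx.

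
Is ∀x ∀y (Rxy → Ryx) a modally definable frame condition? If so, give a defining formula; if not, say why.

The condition is symmetry. A defining modal formula is q → □◇q.

Yes — defined by q → □◇q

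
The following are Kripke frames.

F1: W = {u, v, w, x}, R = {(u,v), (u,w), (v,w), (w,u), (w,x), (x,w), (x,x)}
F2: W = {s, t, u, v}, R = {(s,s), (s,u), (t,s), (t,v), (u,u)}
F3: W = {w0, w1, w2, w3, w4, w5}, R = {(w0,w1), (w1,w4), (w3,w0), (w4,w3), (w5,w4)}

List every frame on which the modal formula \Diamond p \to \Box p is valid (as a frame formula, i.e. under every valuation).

Frame correspondent (Sahlqvist): \forall x \forall y \forall z (Rxy \wedge Rxz \to y = z) — i.e. partial functionality.
F1: fails — u sees both v and w.
F2: fails — s sees both s and u.
F3: condition met.

F3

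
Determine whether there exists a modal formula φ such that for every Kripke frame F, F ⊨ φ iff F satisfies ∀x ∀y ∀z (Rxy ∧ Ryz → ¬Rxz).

Modal frame validity is preserved under surjective bounded morphisms.
The 5-cycle (worlds w0,w1,w2,w3,w4 with w0→w1→w2→w3→w4→w0) is intransitive. Mapping every world to a single reflexive point • is a surjective bounded morphism; the reflexive point is not intransitive (R••∧R•• but R••).
So the class is not modally definable.

No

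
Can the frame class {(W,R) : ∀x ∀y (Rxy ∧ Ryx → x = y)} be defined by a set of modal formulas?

Not modally definable

Modal frame validity is preserved under surjective bounded morphisms.
The 8-cycle (worlds s,t,u,v,w,x,y,z with s→t→u→v→w→x→y→z→s) is antisymmetric. Sending even-indexed worlds to s and odd-indexed worlds to t is a surjective bounded morphism onto the two-world frame with s↔t, which is not antisymmetric.
Hence antisymmetry is not modally definable.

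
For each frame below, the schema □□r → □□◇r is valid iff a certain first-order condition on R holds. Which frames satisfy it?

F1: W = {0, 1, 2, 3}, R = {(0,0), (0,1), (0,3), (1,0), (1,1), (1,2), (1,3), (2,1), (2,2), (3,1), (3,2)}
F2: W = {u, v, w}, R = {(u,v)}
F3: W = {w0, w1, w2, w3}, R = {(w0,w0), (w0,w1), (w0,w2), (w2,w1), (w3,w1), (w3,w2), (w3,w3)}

F1, F2

The schema corresponds to a generalized confluence (Geach) condition: ∀x ∀z (xR²z → ∃w (xR²w ∧ zRw)).
F1: holds.
F2: holds.
F3: fails — w0R²w1 but no w with w0R²w and w1Rw.
Valid on: F1, F2.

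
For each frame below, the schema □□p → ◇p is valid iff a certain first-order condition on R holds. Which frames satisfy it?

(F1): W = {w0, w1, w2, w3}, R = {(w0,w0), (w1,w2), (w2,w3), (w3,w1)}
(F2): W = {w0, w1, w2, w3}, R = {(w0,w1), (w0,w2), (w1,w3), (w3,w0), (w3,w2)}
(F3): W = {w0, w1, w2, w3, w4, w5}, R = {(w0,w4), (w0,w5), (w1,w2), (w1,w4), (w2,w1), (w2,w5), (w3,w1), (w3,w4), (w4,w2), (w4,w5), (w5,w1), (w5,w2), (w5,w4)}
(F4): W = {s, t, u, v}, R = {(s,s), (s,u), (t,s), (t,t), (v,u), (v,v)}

This is the axiom for a generalized confluence (Geach) condition; its first-order frame correspondent is ∀x ∃w (xR²w ∧ xRw).
(F1): fails — at w1 but no w with w1R²w and w1Rw.
(F2): fails — at w0 but no w with w0R²w and w0Rw.
(F3): ✓.
(F4): fails — at u but no w with uR²w and uRw.

(F3)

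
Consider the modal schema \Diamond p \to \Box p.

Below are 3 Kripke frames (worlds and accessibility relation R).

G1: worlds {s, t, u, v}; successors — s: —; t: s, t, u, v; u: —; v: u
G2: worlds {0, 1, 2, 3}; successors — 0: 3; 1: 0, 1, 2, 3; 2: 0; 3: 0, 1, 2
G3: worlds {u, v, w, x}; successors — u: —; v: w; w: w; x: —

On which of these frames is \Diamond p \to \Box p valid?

This is the axiom for partial functionality; its first-order frame correspondent is \forall x \forall y \forall z (Rxy \wedge Rxz \to y = z).
G1: fails — t sees both s and t.
G2: fails — 1 sees both 0 and 1.
G3: holds.
Valid on: G3.

G3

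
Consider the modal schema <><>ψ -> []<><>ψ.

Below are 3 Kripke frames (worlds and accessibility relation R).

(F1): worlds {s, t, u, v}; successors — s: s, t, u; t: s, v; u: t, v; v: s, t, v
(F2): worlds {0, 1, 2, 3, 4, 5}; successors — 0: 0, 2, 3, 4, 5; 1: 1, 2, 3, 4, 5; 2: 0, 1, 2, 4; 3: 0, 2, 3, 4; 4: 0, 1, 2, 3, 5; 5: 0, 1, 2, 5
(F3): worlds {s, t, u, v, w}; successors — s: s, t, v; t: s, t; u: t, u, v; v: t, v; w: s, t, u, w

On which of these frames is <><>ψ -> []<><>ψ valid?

(F2)

Frame correspondent (Sahlqvist): forall x forall y forall z ((x R^2 y & xRz) -> exists w (y = w & z R^2 w)) — i.e. a generalized confluence (Geach) condition.
(F1): fails — sR²u, sRu but no w with u=w and uR²w.
(F2): satisfies the condition.
(F3): fails — uR²u, uRt but no w* with u=w* and tR²w*.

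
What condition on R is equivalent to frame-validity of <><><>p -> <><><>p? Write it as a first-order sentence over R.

forall x forall y (x R^3 y -> exists w (y = w & x R^3 w))

This is a Sahlqvist (Geach-type) schema ◇^3□^0p → □^0◇^3p.
Minimal-valuation argument: fix x; take any y with xR^3y and any z with xR^0z. Set V(p) to the set of worlds R-reachable from y in exactly 0 steps. Then □^0p holds at y, so the antecedent holds at x; validity forces ◇^3p at z, giving a w with zR^3w and yR^0w.
First-order correspondent: forall x forall y (x R^3 y -> exists w (y = w & x R^3 w)).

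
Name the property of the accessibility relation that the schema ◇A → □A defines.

Suppose ◇A→□A is valid. Take Rxy, Rxz and set V(A)={y}. Then ◇A at x, so □A at x, so A at z, i.e. z=y.
The converse is a direct semantic check.
So the correspondent is partial functionality.

partial functionality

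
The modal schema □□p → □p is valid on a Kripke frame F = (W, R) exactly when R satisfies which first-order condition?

Suppose □□p→□p is valid. Take Rxy and set V(p)={w : xR²w}. Then □□p at x, so □p at x, so p at y, i.e. ∃z(Rxz∧Rzy).
Conversely, on a frame with density the schema holds at every world under every valuation.
Frame condition: ∀x ∀y (Rxy → ∃z (Rxz ∧ Rzy)).

Density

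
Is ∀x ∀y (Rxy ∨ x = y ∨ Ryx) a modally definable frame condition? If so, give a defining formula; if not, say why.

If a class were modally definable it would be closed under disjoint unions (Goldblatt–Thomason).
Take 4 disjoint single-world reflexive frames: each is trivially connected, but their disjoint union has 4 worlds with no edge between distinct components, so it is not connected.
So no modal formula (or set of formulas) defines exactly the connected frames.

Not definable by any modal formula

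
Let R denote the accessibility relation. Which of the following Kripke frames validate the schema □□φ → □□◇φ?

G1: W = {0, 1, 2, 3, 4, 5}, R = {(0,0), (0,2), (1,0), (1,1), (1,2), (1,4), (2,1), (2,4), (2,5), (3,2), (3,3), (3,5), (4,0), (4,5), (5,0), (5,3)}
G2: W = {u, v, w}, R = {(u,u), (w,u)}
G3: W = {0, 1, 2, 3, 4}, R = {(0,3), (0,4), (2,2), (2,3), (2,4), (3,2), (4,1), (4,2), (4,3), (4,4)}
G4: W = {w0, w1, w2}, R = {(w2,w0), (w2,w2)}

G2

Frame correspondent (Sahlqvist): ∀x ∀z (xR²z → ∃w (xR²w ∧ zRw)) — i.e. a generalized confluence (Geach) condition.
G1: fails — 4R²2 but no w with 4R²w and 2Rw.
G2: satisfies the condition.
G3: fails — 0R²1 but no w with 0R²w and 1Rw.
G4: fails — w2R²w0 but no w with w2R²w and w0Rw.
Valid on: G2.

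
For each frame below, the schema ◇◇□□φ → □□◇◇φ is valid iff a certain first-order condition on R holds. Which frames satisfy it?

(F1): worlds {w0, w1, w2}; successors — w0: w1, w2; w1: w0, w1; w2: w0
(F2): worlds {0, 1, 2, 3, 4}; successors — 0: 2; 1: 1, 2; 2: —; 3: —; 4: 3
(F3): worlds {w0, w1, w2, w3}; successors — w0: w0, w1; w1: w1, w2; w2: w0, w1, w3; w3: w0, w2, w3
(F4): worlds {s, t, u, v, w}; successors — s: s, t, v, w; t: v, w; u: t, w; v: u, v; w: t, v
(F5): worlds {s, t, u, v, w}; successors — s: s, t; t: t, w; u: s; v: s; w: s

The schema corresponds to a generalized confluence (Geach) condition: ∀x ∀y ∀z ((xR²y ∧ xR²z) → ∃w (yR²w ∧ zR²w)).
(F1): condition met.
(F2): fails — 1R²1, 1R²2 but no w with 1R²w and 2R²w.
(F3): condition met.
(F4): condition met.
(F5): condition met.
Valid on: (F1), (F3), (F4), (F5).

(F1), (F3), (F4), (F5)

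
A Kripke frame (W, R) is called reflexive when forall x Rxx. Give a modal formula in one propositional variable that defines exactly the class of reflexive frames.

□s → s

The condition is reflexivity. The T schema □s → s defines it.
Suppose □s→s is valid. At any x set V(s)={w : Rxw}. Then □s holds at x, so s holds at x, i.e. Rxx.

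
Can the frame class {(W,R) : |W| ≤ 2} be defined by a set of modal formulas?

Not definable by any modal formula

Modal frame validity is preserved under disjoint unions.
Any modal formula valid on each of 3 disjoint one-world frames is valid on their disjoint union (validity is preserved under disjoint unions). Each one-world frame has |W|=1≤2, but the union has |W|=3.
Hence having at most 2 worlds is not modally definable.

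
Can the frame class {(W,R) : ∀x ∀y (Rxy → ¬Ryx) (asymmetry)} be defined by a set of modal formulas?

No

If a class were modally definable it would be closed under surjective bounded morphisms (Goldblatt–Thomason).
The 3-cycle (worlds w0,w1,w2 with w0→w1→w2→w0) is asymmetric. Mapping every world to a single reflexive point • is a surjective bounded morphism, and the reflexive point is not asymmetric (R•• but asymmetry requires ¬R••).
So no modal formula (or set of formulas) defines exactly the asymmetric frames.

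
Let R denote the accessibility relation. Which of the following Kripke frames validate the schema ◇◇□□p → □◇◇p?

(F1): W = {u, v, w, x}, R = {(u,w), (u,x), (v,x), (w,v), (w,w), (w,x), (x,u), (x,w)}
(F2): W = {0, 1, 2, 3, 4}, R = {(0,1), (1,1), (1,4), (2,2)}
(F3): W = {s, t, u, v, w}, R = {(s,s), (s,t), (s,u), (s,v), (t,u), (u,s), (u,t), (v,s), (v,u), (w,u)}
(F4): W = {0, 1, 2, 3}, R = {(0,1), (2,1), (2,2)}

Frame correspondent (Sahlqvist): ∀x ∀y ∀z ((xR²y ∧ xRz) → ∃w (yR²w ∧ zR²w)) — i.e. a generalized confluence (Geach) condition.
(F1): ✓.
(F2): fails — 0R²4, 0R1 but no w with 4R²w and 1R²w.
(F3): ✓.
(F4): fails — 2R²1, 2R1 but no w with 1R²w and 1R²w.

(F1), (F3)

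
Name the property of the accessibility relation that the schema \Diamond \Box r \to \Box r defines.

the Euclidean property: \forall x \forall y \forall z (Rxy \wedge Rxz \to Ryz)

Equivalently (dual form): ◇r → □◇r.
Suppose ◇r→□◇r is valid. Take Rxy, Rxz and set V(r)={y}. Then ◇r at x, so □◇r at x, so ◇r at z, so some w with Rzw has r; w=y, i.e. Rzy. By symmetry of the argument, Ryz.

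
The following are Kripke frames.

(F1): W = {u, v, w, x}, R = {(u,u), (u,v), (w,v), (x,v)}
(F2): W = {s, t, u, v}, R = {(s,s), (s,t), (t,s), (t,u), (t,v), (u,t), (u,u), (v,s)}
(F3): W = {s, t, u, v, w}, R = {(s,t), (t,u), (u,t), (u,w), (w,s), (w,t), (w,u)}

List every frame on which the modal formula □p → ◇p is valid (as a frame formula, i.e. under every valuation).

(F2)

The schema corresponds to seriality: ∀x ∃y Rxy.
(F1): fails — world v has no successor.
(F2): satisfies the condition.
(F3): fails — world v has no successor.
Valid on: (F2).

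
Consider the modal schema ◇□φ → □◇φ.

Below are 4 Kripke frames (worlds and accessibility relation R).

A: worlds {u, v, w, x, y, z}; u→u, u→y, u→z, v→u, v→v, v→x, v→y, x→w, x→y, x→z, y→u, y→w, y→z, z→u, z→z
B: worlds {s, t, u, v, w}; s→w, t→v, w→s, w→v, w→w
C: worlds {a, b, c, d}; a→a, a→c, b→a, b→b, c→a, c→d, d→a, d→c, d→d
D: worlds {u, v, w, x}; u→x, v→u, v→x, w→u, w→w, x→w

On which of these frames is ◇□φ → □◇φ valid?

The schema corresponds to convergence: ∀x ∀y ∀z (Rxy ∧ Rxz → ∃w (Ryw ∧ Rzw)).
A: fails — Rxw and Rxw but w and w have no common successor.
B: fails — Rtv and Rtv but v and v have no common successor.
C: holds.
D: fails — Rvu and Rvx but u and x have no common successor.

C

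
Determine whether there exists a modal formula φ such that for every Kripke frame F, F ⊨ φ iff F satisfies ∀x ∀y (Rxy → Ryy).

The condition is shift-reflexivity. A defining modal formula is □(□p → p).
Suppose □(□p→p) is valid. Take Rxy and set V(p)={w : Ryw}. Then at y, □p holds; since □(□p→p) at x, □p→p at y, so p at y, i.e. Ryy.

Yes, by □(□p → p)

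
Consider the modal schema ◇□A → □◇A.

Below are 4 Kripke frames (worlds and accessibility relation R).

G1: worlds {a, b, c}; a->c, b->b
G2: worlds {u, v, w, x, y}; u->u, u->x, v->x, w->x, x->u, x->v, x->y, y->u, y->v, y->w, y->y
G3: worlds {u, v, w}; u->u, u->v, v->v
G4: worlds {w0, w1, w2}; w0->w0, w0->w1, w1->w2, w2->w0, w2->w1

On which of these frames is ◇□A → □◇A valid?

G3

This is the axiom for convergence; its first-order frame correspondent is ∀x ∀y ∀z (Rxy ∧ Rxz → ∃w (Ryw ∧ Rzw)).
G1: fails — Rac and Rac but c and c have no common successor.
G2: fails — Rxy and Rxv but y and v have no common successor.
G3: ✓.
G4: fails — Rw0w1 and Rw0w0 but w1 and w0 have no common successor.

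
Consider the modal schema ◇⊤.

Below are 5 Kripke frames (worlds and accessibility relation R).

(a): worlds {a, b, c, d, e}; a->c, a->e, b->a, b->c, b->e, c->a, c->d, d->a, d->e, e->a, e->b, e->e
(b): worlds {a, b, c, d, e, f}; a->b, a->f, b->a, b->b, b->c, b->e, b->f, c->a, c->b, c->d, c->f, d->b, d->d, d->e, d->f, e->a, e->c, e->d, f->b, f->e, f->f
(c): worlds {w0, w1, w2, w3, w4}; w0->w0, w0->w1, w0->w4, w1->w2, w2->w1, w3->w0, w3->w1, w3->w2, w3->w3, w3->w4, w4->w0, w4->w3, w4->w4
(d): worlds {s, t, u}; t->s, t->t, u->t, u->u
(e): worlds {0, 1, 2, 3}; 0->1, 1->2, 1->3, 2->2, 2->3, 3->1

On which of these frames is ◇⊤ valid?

The schema corresponds to seriality: ∀x ∃y Rxy.
(a): satisfies the condition.
(b): satisfies the condition.
(c): satisfies the condition.
(d): fails — world s has no successor.
(e): satisfies the condition.

(a), (b), (c), (e)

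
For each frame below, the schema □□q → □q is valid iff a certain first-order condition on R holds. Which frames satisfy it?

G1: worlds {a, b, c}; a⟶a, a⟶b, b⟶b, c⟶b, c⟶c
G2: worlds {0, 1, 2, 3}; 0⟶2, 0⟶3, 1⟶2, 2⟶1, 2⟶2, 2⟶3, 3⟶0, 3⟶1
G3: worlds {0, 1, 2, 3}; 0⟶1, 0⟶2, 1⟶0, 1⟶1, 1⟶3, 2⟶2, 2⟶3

G1, G3

Frame correspondent (Sahlqvist): ∀x ∀y (Rxy → ∃z (Rxz ∧ Rzy)) — i.e. density.
G1: condition met.
G2: fails — R31 but no z with R3z and Rz1.
G3: condition met.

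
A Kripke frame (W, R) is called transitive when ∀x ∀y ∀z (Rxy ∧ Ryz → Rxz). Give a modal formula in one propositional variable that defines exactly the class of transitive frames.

The condition is transitivity. The 4 schema □p → □□p defines it.
Suppose □p→□□p is valid. Take Rxy, Ryz and set V(p)={w : Rxw}. Then □p at x, so □□p at x, so □p at y, so p at z, i.e. Rxz.

□p → □□p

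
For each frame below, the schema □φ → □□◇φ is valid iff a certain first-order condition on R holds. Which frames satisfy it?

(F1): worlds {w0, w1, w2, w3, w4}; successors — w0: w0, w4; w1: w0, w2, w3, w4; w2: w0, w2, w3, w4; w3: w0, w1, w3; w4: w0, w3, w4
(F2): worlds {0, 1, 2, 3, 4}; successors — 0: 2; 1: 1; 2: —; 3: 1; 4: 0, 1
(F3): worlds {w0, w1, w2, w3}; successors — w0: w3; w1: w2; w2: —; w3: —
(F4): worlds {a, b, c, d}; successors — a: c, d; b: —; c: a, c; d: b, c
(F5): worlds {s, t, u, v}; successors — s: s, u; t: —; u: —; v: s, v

The schema corresponds to a generalized confluence (Geach) condition: ∀x ∀z (xR²z → ∃w (xRw ∧ zRw)).
(F1): condition met.
(F2): fails — 4R²2 but no w with 4Rw and 2Rw.
(F3): condition met.
(F4): fails — aR²b but no w with aRw and bRw.
(F5): fails — sR²u but no w with sRw and uRw.
Valid on: (F1), (F3).

(F1), (F3)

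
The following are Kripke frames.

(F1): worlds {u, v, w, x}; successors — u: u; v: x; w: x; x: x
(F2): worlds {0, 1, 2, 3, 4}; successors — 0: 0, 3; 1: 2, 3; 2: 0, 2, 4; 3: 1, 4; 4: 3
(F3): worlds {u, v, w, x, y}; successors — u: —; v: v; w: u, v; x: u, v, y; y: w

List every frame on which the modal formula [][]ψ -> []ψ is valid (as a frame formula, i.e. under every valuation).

The schema corresponds to density: forall x forall y (Rxy -> exists z (Rxz & Rzy)).
(F1): holds.
(F2): fails — R34 but no z with R3z and Rz4.
(F3): fails — Rwu but no z with Rwz and Rzu.

(F1)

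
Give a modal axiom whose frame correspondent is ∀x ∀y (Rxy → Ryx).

p → □◇p

A defining formula is p → □◇p (the B axiom).
Suppose p→□◇p is valid. Take Rxy and set V(p)={x}. Then p at x, so □◇p at x, so ◇p at y, so some z with Ryz has p; z=x, i.e. Ryx.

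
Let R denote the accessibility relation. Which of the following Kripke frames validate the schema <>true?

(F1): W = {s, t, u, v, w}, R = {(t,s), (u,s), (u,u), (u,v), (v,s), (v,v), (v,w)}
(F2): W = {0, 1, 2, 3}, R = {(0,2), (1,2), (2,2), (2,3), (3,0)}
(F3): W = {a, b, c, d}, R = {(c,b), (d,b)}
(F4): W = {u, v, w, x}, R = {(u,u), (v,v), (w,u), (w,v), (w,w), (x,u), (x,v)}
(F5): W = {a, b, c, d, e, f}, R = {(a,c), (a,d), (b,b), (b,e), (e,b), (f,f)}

This is the axiom for seriality; its first-order frame correspondent is forall x exists y Rxy.
(F1): fails — world s has no successor.
(F2): ✓.
(F3): fails — world a has no successor.
(F4): ✓.
(F5): fails — world c has no successor.

(F2), (F4)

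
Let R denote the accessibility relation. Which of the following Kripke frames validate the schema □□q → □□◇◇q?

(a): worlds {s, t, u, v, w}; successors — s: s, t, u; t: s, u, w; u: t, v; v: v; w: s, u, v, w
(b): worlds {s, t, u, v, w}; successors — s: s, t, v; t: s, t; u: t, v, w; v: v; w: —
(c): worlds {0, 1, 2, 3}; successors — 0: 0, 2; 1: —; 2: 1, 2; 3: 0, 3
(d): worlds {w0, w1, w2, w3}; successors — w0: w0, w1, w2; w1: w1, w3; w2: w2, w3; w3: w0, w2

(a), (b), (d)

This is the axiom for a generalized confluence (Geach) condition; its first-order frame correspondent is ∀x ∀z (xR²z → ∃w (xR²w ∧ zR²w)).
(a): ✓.
(b): ✓.
(c): fails — 0R²1 but no w with 0R²w and 1R²w.
(d): ✓.
Valid on: (a), (b), (d).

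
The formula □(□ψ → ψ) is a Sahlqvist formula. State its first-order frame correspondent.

This schema is the T□ axiom.
It corresponds to shift-reflexivity: ∀x ∀y (Rxy → Ryy).

shift-reflexivity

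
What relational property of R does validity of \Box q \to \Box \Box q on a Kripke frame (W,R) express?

Transitivity

Suppose □q→□□q is valid. Take Rxy, Ryz and set V(q)={w : Rxw}. Then □q at x, so □□q at x, so □q at y, so q at z, i.e. Rxz.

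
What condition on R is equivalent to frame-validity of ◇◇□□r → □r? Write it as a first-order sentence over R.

∀x ∀y ∀z ((xR²y ∧ xRz) → ∃w (yR²w ∧ z = w))

This is a Sahlqvist (Geach-type) schema ◇^2□^2r → □^1◇^0r.
Minimal-valuation argument: fix x; take any y with xR^2y and any z with xR^1z. Set V(r) to the set of worlds R-reachable from y in exactly 2 steps. Then □^2r holds at y, so the antecedent holds at x; validity forces ◇^0r at z, giving a w with zR^0w and yR^2w.
First-order correspondent: ∀x ∀y ∀z ((xR²y ∧ xRz) → ∃w (yR²w ∧ z = w)).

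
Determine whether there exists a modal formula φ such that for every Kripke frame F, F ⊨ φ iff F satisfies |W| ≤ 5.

Modal frame validity is preserved under disjoint unions.
Any modal formula valid on each of 6 disjoint one-world frames is valid on their disjoint union (validity is preserved under disjoint unions). Each one-world frame has |W|=1≤5, but the union has |W|=6.
So the class is not modally definable.

No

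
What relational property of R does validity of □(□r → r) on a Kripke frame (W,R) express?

shift-reflexivity

This is the T□ axiom.
Its frame correspondent is shift-reflexivity — ∀x ∀y (Rxy → Ryy).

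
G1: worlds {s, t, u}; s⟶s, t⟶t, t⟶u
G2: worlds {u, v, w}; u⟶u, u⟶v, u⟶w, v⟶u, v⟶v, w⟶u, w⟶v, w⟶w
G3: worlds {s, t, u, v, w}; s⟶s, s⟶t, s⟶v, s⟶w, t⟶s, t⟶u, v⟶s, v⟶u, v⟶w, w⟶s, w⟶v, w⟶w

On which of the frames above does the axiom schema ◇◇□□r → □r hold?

G2

The schema corresponds to a generalized confluence (Geach) condition: ∀x ∀y ∀z ((xR²y ∧ xRz) → ∃w (yR²w ∧ z = w)).
G1: fails — tR²u, tRt but no w with uR²w and t=w.
G2: satisfies the condition.
G3: fails — sR²u, sRs but no w* with uR²w* and s=w*.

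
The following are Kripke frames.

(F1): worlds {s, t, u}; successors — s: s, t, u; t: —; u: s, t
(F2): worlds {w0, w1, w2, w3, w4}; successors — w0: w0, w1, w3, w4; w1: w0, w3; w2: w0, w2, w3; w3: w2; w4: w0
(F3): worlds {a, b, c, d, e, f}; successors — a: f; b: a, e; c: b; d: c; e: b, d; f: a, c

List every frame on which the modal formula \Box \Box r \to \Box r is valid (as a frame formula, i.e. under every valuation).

(F1), (F2)

This is the axiom for density; its first-order frame correspondent is \forall x \forall y (Rxy \to \exists z (Rxz \wedge Rzy)).
(F1): satisfies the condition.
(F2): satisfies the condition.
(F3): fails — Reb but no z with Rez and Rzb.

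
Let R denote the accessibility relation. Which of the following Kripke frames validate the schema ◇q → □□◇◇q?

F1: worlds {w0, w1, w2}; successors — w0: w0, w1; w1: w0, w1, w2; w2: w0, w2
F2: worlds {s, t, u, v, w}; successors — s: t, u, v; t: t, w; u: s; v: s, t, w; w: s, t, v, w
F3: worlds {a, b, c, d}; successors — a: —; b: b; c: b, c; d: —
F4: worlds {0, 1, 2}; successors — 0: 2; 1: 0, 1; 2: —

F1

This is the axiom for a generalized confluence (Geach) condition; its first-order frame correspondent is ∀x ∀y ∀z ((xRy ∧ xR²z) → ∃w (y = w ∧ zR²w)).
F1: ✓.
F2: fails — sRu, sR²s but no w* with u=w* and sR²w*.
F3: fails — cRc, cR²b but no w with c=w and bR²w.
F4: fails — 1R0, 1R²0 but no w with 0=w and 0R²w.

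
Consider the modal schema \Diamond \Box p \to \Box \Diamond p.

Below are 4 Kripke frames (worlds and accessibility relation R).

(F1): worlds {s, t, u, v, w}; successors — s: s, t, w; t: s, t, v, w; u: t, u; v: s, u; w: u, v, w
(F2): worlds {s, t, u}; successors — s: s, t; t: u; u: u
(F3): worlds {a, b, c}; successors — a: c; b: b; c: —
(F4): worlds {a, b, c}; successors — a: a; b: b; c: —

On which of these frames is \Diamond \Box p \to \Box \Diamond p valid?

(F1), (F4)

Frame correspondent (Sahlqvist): \forall x \forall y \forall z (Rxy \wedge Rxz \to \exists w (Ryw \wedge Rzw)) — i.e. convergence.
(F1): ✓.
(F2): fails — Rss and Rst but s and t have no common successor.
(F3): fails — Rac and Rac but c and c have no common successor.
(F4): ✓.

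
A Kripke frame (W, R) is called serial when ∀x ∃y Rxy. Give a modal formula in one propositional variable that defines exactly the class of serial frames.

□r → ◇r

The condition is seriality. The D schema □r → ◇r defines it.
Suppose □r→◇r is valid. At any x set V(r)=W. Then □r at x, so ◇r at x, so x has a successor.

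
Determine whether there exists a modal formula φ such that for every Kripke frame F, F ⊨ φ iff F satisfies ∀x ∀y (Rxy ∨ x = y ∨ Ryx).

Not definable by any modal formula

Any modally definable frame class is closed under disjoint unions.
Take 2 disjoint single-world reflexive frames: each is trivially connected, but their disjoint union has 2 worlds with no edge between distinct components, so it is not connected.
So the class is not modally definable.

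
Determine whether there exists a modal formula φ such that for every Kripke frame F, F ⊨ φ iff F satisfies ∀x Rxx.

Yes, by □q → q

The condition is reflexivity. A defining modal formula is □q → q.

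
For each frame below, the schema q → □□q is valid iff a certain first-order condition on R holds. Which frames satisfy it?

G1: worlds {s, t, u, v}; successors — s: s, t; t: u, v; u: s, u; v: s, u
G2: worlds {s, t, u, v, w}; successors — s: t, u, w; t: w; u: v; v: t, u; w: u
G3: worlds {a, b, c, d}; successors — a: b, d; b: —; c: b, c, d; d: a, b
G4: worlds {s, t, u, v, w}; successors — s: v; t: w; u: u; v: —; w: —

This is the axiom for a generalized confluence (Geach) condition; its first-order frame correspondent is ∀x ∀z (xR²z → ∃w (x = w ∧ z = w)).
G1: fails — sR²t but s ≠ t.
G2: fails — sR²u but s ≠ u.
G3: fails — aR²b but a ≠ b.
G4: satisfies the condition.
Valid on: G4.

G4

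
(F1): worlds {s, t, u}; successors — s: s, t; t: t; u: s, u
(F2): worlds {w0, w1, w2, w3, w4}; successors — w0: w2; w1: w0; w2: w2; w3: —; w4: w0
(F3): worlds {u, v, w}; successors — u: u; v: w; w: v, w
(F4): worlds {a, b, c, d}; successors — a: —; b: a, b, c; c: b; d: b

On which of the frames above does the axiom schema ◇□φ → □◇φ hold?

The schema corresponds to convergence: ∀x ∀y ∀z (Rxy ∧ Rxz → ∃w (Ryw ∧ Rzw)).
(F1): condition met.
(F2): condition met.
(F3): condition met.
(F4): fails — Rbc and Rba but c and a have no common successor.
Valid on: (F1), (F2), (F3).

(F1), (F2), (F3)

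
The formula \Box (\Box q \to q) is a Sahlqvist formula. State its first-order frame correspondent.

shift-reflexivity

Suppose □(□q→q) is valid. Take Rxy and set V(q)={w : Ryw}. Then at y, □q holds; since □(□q→q) at x, □q→q at y, so q at y, i.e. Ryy.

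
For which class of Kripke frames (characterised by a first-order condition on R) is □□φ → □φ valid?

Suppose □□φ→□φ is valid. Take Rxy and set V(φ)={w : xR²w}. Then □□φ at x, so □φ at x, so φ at y, i.e. ∃z(Rxz∧Rzy).
Conversely, any frame satisfying ∀x ∀y (Rxy → ∃z (Rxz ∧ Rzy)) validates the schema.
So the correspondent is density.

density: ∀x ∀y (Rxy → ∃z (Rxz ∧ Rzy))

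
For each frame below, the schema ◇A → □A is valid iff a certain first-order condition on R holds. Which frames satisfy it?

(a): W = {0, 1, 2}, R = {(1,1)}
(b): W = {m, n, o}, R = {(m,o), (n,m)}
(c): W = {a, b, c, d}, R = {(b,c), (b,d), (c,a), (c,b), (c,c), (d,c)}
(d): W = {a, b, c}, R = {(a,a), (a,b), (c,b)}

This is the axiom for partial functionality; its first-order frame correspondent is ∀x ∀y ∀z (Rxy ∧ Rxz → y = z).
(a): satisfies the condition.
(b): satisfies the condition.
(c): fails — b sees both c and d.
(d): fails — a sees both a and b.
Valid on: (a), (b).

(a), (b)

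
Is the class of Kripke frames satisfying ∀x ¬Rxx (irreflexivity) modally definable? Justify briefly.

Any modally definable frame class is closed under surjective bounded morphisms.
The 2-cycle (worlds a,b with a→b→a) is irreflexive, and the map sending every world to a single reflexive point • is a surjective bounded morphism (forth: every edge maps to (•,•); back: every world has a successor). So any modal formula valid on the 2-cycle is also valid on the reflexive point, which is not irreflexive.
So no modal formula (or set of formulas) defines exactly the irreflexive frames.

Not modally definable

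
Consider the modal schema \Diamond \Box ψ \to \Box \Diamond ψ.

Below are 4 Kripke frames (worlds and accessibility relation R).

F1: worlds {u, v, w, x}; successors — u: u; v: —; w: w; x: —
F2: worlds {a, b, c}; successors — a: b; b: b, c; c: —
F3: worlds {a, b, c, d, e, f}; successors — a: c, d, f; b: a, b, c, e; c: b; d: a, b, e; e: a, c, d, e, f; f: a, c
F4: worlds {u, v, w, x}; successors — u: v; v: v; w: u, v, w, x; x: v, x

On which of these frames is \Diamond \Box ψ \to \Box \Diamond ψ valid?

F1, F4

This is the axiom for convergence; its first-order frame correspondent is \forall x \forall y \forall z (Rxy \wedge Rxz \to \exists w (Ryw \wedge Rzw)).
F1: holds.
F2: fails — Rbc and Rbc but c and c have no common successor.
F3: fails — Rac and Raf but c and f have no common successor.
F4: holds.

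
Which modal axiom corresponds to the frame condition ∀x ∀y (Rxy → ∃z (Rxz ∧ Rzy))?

□□ψ → □ψ

The condition is density. The C4 schema □□ψ → □ψ defines it.
Suppose □□ψ→□ψ is valid. Take Rxy and set V(ψ)={w : xR²w}. Then □□ψ at x, so □ψ at x, so ψ at y, i.e. ∃z(Rxz∧Rzy).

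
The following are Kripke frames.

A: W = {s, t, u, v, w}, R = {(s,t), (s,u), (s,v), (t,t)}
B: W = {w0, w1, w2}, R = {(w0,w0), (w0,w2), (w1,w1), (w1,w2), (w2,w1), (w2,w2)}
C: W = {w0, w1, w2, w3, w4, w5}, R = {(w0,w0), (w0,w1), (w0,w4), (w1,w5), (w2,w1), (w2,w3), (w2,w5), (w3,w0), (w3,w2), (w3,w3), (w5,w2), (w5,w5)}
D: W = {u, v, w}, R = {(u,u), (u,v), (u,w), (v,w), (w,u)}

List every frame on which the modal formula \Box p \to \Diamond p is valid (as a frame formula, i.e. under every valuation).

B, D

Frame correspondent (Sahlqvist): \forall x \exists y Rxy — i.e. seriality.
A: fails — world u has no successor.
B: holds.
C: fails — world w4 has no successor.
D: holds.
Valid on: B, D.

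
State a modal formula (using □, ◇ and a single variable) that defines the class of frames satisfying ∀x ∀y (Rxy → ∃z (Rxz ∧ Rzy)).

The condition is density. The C4 schema □□r → □r defines it.

□□r → □r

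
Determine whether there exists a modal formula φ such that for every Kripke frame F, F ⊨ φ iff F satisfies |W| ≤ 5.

Not modally definable

Modal frame validity is preserved under disjoint unions.
Any modal formula valid on each of 6 disjoint one-world frames is valid on their disjoint union (validity is preserved under disjoint unions). Each one-world frame has |W|=1≤5, but the union has |W|=6.
So the class is not modally definable.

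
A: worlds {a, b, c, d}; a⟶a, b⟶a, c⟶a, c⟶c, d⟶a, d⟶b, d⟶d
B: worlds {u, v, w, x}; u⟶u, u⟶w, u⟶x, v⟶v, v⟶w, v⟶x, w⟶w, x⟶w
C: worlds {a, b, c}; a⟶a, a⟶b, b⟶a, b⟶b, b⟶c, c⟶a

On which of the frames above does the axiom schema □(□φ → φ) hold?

none

Frame correspondent (Sahlqvist): ∀x ∀y (Rxy → Ryy) — i.e. shift-reflexivity.
A: fails — Rdb but not Rbb.
B: fails — Rvx but not Rxx.
C: fails — Rbc but not Rcc.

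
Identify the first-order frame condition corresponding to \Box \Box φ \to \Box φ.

Suppose □□φ→□φ is valid. Take Rxy and set V(φ)={w : xR²w}. Then □□φ at x, so □φ at x, so φ at y, i.e. ∃z(Rxz∧Rzy).
Conversely, on a frame with density the schema holds at every world under every valuation.
So the correspondent is density.

density: \forall x \forall y (Rxy \to \exists z (Rxz \wedge Rzy))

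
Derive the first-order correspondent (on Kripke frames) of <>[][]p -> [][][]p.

forall x forall y forall z ((xRy & x R^3 z) -> exists w (y R^2 w & z = w))

This is a Sahlqvist (Geach-type) schema ◇^1□^2p → □^3◇^0p.
First-order correspondent: forall x forall y forall z ((xRy & x R^3 z) -> exists w (y R^2 w & z = w)).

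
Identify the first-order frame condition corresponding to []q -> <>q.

seriality: forall x exists y Rxy

Suppose □q→◇q is valid. At any x set V(q)=W. Then □q at x, so ◇q at x, so x has a successor.
Conversely, on a frame with seriality the schema holds at every world under every valuation.
Frame condition: forall x exists y Rxy.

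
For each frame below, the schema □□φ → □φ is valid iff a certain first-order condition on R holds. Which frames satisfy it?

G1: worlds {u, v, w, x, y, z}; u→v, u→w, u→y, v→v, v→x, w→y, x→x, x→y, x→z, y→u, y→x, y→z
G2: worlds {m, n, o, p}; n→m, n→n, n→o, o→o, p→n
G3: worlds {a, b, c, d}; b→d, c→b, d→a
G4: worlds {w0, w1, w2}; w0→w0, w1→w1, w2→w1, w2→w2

The schema corresponds to density: ∀x ∀y (Rxy → ∃z (Rxz ∧ Rzy)).
G1: fails — Ruw but no t with Rut and Rtw.
G2: holds.
G3: fails — Rcb but no z with Rcz and Rzb.
G4: holds.
Valid on: G2, G4.

G2, G4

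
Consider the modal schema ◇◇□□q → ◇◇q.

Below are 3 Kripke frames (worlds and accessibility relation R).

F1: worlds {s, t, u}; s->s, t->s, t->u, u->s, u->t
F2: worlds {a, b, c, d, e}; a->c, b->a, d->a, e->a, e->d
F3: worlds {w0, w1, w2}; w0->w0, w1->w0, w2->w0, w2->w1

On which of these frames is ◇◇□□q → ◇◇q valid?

The schema corresponds to a generalized confluence (Geach) condition: ∀x ∀y (xR²y → ∃w (yR²w ∧ xR²w)).
F1: ✓.
F2: fails — bR²c but no w with cR²w and bR²w.
F3: ✓.

F1, F3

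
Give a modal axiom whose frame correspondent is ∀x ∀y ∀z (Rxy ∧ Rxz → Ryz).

A defining formula is ◇r → □◇r (the 5 axiom).
Suppose ◇r→□◇r is valid. Take Rxy, Rxz and set V(r)={y}. Then ◇r at x, so □◇r at x, so ◇r at z, so some w with Rzw has r; w=y, i.e. Rzy. By symmetry of the argument, Ryz.

◇r → □◇r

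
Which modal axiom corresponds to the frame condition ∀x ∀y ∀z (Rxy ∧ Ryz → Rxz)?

This is transitivity; the standard corresponding axiom is 4: □ψ → □□ψ.
Suppose □ψ→□□ψ is valid. Take Rxy, Ryz and set V(ψ)={w : Rxw}. Then □ψ at x, so □□ψ at x, so □ψ at y, so ψ at z, i.e. Rxz.

□ψ → □□ψ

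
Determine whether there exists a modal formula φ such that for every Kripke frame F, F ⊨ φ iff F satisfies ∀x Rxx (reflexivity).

Yes: it is reflexivity, defined by the T schema □p → p.

Yes — defined by □p → p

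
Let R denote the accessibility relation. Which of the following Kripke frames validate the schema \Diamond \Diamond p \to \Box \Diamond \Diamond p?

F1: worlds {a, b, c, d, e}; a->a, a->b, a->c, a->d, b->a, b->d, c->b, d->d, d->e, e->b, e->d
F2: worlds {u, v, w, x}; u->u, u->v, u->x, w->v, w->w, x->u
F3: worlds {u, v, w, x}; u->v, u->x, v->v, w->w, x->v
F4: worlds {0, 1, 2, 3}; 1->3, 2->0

This is the axiom for a generalized confluence (Geach) condition; its first-order frame correspondent is \forall x \forall y \forall z ((x R^2 y \wedge xRz) \to \exists w (y = w \wedge z R^2 w)).
F1: fails — aR²a, aRd but no w with a=w and dR²w.
F2: fails — uR²u, uRv but no t with u=t and vR²t.
F3: satisfies the condition.
F4: satisfies the condition.

F3, F4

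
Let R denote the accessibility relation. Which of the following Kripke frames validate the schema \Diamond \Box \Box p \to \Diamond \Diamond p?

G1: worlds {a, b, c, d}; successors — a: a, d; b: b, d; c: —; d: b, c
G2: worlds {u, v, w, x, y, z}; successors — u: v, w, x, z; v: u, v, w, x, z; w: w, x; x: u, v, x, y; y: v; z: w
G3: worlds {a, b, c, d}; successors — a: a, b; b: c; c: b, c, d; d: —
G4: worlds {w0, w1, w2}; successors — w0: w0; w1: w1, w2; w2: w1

G2, G4

This is the axiom for a generalized confluence (Geach) condition; its first-order frame correspondent is \forall x \forall y (xRy \to \exists w (y R^2 w \wedge x R^2 w)).
G1: fails — dRc but no w with cR²w and dR²w.
G2: condition met.
G3: fails — cRd but no w with dR²w and cR²w.
G4: condition met.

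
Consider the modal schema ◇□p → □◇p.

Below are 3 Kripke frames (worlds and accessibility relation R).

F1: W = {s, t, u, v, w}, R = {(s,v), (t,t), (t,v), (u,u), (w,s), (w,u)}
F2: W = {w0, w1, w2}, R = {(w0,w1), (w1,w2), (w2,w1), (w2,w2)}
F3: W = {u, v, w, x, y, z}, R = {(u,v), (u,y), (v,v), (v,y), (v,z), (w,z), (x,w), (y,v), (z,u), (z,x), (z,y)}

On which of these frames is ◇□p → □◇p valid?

The schema corresponds to convergence: ∀x ∀y ∀z (Rxy ∧ Rxz → ∃w (Ryw ∧ Rzw)).
F1: fails — Rsv and Rsv but v and v have no common successor.
F2: condition met.
F3: fails — Rvz and Rvy but z and y have no common successor.

F2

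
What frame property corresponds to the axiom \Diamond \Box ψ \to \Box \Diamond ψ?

convergence: \forall x \forall y \forall z (Rxy \wedge Rxz \to \exists w (Ryw \wedge Rzw))

Suppose ◇□ψ→□◇ψ is valid. Take Rxy, Rxz and set V(ψ)={w : Ryw}. Then □ψ at y so ◇□ψ at x, so □◇ψ at x, so ◇ψ at z, giving w with Rzw and Ryw.
The converse is a direct semantic check.
Frame condition: \forall x \forall y \forall z (Rxy \wedge Rxz \to \exists w (Ryw \wedge Rzw)).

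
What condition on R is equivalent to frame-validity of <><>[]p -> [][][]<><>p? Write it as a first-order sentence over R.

This is a Sahlqvist (Geach-type) schema ◇^2□^1p → □^3◇^2p.
First-order correspondent: forall x forall y forall z ((x R^2 y & x R^3 z) -> exists w (yRw & z R^2 w)).

forall x forall y forall z ((x R^2 y & x R^3 z) -> exists w (yRw & z R^2 w))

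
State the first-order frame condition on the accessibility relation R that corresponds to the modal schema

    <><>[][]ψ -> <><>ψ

forall x forall y (x R^2 y -> exists w (y R^2 w & x R^2 w))

This is a Sahlqvist (Geach-type) schema ◇^2□^2ψ → □^0◇^2ψ.
Minimal-valuation argument: fix x; take any y with xR^2y and any z with xR^0z. Set V(ψ) to the set of worlds R-reachable from y in exactly 2 steps. Then □^2ψ holds at y, so the antecedent holds at x; validity forces ◇^2ψ at z, giving a w with zR^2w and yR^2w.
First-order correspondent: forall x forall y (x R^2 y -> exists w (y R^2 w & x R^2 w)).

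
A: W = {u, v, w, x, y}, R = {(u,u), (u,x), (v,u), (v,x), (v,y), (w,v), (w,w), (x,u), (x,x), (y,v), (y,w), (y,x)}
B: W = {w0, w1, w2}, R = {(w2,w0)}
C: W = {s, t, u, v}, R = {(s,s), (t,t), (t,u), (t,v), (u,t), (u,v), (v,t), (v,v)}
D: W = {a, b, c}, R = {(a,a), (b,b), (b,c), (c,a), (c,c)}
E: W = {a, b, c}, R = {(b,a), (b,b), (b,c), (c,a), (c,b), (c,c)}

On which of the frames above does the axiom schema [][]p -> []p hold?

This is the axiom for density; its first-order frame correspondent is forall x forall y (Rxy -> exists z (Rxz & Rzy)).
A: fails — Rvy but no z with Rvz and Rzy.
B: fails — Rw2w0 but no z with Rw2z and Rzw0.
C: condition met.
D: condition met.
E: condition met.
Valid on: C, D, E.

C, D, E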